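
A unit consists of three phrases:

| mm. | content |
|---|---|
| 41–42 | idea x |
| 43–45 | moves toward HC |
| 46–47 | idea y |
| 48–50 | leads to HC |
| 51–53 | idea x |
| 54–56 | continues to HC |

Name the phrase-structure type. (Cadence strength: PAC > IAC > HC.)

The final phrase closes with a half cadence, which is not stronger than the preceding half cadence; the 3 phrases lack an overall antecedent–consequent design and so form a phrase group.

phrase group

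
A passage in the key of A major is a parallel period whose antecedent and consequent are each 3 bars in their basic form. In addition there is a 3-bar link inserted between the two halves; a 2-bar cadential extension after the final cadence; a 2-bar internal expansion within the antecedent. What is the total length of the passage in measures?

Basic parallel period: 3 + 3 = 6 bars.
6 (basic form) + 3 (link) + 2 (cadential extension) + 2 (internal expansion) = 13.

13 measures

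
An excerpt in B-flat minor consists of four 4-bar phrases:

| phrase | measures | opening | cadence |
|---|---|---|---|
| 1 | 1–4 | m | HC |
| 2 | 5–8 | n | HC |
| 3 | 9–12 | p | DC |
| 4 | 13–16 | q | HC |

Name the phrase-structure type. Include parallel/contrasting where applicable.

phrase group

Phrase 4 ends with a half cadence, no stronger than phrase 2's half cadence, so the four phrases do not form a double period; nor do phrases 3–4 duplicate 1–2, so it is not a repeated period. With no phrase reaching a conclusive cadence, the passage is a phrase group.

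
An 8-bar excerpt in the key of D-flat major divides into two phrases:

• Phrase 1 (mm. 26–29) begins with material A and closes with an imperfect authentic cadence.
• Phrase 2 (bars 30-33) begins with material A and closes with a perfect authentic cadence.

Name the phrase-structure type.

parallel period

Phrase 1 ends with an imperfect authentic cadence (weaker) and phrase 2 with a perfect authentic cadence (stronger): antecedent + consequent = a period.
The two phrases open with the same material (A / A), so the period is parallel.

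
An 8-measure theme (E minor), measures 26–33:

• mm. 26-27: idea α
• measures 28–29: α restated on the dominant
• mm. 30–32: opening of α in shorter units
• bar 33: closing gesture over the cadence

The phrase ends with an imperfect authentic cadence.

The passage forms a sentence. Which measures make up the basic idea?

measures 26–27

The presentation of a sentence is the basic idea (measures 26–27) plus its repetition (mm. 28–29); the basic idea is therefore mm. 26-27.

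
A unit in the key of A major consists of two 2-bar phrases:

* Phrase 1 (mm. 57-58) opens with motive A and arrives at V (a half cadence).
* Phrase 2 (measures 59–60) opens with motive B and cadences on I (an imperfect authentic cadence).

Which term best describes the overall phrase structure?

contrasting period

Phrase 1 ends with a half cadence (weaker) and phrase 2 with an imperfect authentic cadence (stronger): antecedent + consequent = a period.
The two phrases open with different material (A / B), so the period is contrasting.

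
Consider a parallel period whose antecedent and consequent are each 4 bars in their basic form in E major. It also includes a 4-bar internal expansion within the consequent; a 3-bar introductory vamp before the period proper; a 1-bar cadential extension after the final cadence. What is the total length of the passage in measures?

Basic parallel period: 4 + 4 = 8 bars.
8 (basic form) + 4 (internal expansion) + 3 (introduction) + 1 (cadential extension) = 16.

16 measures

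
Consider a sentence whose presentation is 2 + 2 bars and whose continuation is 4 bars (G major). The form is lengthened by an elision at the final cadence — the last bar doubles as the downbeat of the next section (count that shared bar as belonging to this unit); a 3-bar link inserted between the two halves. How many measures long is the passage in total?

Basic sentence: 2 + 2 + 4 = 8 bars.
8 (basic form) + 3 (link) = 11.
The elision shares a bar with the next section but does not change this unit's count.

11 measures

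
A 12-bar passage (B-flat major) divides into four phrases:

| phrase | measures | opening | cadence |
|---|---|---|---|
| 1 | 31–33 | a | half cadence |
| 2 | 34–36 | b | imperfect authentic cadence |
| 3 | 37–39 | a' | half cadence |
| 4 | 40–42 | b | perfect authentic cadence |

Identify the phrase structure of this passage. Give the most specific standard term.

parallel double period

Four phrases in two halves: the first half (measures 31–36) ends with an imperfect authentic cadence, the second (measures 37-42) with a perfect authentic cadence — a large antecedent–consequent pair, i.e. a double period.
Phrase 3 begins with the same material as phrase 1, making it parallel.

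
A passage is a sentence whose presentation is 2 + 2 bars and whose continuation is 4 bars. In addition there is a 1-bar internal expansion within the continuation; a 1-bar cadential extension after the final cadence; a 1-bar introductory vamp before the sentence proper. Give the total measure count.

11 measures

Basic sentence: 2 + 2 + 4 = 8 bars.
8 (basic form) + 1 (internal expansion) + 1 (cadential extension) + 1 (introduction) = 11.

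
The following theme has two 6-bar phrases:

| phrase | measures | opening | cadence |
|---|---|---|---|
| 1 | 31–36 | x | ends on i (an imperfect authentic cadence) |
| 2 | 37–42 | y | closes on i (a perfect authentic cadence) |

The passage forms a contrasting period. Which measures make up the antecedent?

The phrase ending with the weaker cadence (imperfect authentic cadence) is the antecedent; the one ending more conclusively (perfect authentic cadence) is the consequent. The antecedent is measures 31–36.

measures 31–36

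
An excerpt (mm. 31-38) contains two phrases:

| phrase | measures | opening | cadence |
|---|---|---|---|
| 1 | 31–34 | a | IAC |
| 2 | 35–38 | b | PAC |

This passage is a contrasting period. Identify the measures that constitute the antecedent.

The antecedent is the phrase ending with the weaker cadence (imperfect authentic cadence, phrase 1) and the consequent the one ending more conclusively (perfect authentic cadence, phrase 2); the antecedent is mm. 31–34.

measures 31–34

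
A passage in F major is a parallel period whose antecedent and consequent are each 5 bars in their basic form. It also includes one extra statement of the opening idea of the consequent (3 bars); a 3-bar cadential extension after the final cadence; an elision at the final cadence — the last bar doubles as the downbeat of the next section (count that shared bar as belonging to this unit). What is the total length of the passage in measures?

Basic parallel period: 5 + 5 = 10 bars.
10 (basic form) + 3 (extra statement) + 3 (cadential extension) = 16.
The elision shares a bar with the next section but does not change this unit's count.

16 measures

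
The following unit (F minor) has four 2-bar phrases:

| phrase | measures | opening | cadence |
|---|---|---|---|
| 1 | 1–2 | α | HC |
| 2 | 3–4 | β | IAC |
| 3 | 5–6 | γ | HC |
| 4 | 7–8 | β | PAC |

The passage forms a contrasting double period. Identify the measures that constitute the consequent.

measures 5–8

In a double period the four phrases pair into a large antecedent (phrases 1–2, ending imperfect authentic cadence) and a large consequent (phrases 3–4, ending perfect authentic cadence). The consequent spans bars 5-8.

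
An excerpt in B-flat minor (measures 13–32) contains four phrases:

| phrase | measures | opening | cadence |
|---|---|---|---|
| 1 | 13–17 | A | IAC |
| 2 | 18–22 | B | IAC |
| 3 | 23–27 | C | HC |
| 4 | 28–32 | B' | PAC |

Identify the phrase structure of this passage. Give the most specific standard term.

contrasting double period

Four phrases in two halves: the first half (bars 13–22) ends with an imperfect authentic cadence, the second (measures 23–32) with a perfect authentic cadence — a large antecedent–consequent pair, i.e. a double period.
Phrase 3 begins with different material from phrase 1, making it contrasting.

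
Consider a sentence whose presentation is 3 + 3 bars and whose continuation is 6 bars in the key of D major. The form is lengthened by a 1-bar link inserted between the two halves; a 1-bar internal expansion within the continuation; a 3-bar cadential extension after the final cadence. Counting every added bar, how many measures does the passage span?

Basic sentence: 3 + 3 + 6 = 12 bars.
12 (basic form) + 1 (link) + 1 (internal expansion) + 3 (cadential extension) = 17.

17 measures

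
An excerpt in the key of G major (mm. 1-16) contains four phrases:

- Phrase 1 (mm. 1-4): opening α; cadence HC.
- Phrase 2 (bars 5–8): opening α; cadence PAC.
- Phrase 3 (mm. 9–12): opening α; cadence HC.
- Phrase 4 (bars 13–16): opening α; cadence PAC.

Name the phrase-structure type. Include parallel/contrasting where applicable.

repeated period

The cadence pattern HC–PAC–HC–PAC is weak–strong twice, and phrases 3–4 restate phrases 1–2: a period heard twice, not a double period (which would end weakly at phrase 2).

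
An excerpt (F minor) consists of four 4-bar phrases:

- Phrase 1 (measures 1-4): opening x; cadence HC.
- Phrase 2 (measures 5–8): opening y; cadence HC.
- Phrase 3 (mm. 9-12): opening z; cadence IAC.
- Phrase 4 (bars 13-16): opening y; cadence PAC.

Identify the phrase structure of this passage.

contrasting double period

Four phrases in two halves: the first half (mm. 1-8) ends with a half cadence, the second (measures 9–16) with a perfect authentic cadence — a large antecedent–consequent pair, i.e. a double period.
Phrase 3 begins with different material from phrase 1, making it contrasting.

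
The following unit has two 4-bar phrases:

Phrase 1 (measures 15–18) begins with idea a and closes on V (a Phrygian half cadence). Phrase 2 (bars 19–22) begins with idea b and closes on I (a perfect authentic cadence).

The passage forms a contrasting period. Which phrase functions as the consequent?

The phrase ending with the weaker cadence (Phrygian half cadence) is the antecedent; the one ending more conclusively (perfect authentic cadence) is the consequent. The consequent is phrase 2.

phrase 2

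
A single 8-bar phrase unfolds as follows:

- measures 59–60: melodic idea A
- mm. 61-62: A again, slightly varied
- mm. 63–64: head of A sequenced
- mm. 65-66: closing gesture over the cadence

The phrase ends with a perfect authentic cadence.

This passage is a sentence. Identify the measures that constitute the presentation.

The presentation of a sentence is the basic idea (mm. 59–60) plus its repetition (mm. 61–62); the presentation is therefore measures 59–62.

measures 59–62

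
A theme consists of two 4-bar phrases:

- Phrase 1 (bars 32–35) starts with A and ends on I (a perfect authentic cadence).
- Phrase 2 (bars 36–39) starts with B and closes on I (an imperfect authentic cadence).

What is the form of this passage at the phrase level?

phrase group

The second phrase closes with an imperfect authentic cadence, which is not stronger than the first phrase's perfect authentic cadence; without a weak→strong cadential pair there is no antecedent–consequent relationship, so this is a phrase group rather than a period.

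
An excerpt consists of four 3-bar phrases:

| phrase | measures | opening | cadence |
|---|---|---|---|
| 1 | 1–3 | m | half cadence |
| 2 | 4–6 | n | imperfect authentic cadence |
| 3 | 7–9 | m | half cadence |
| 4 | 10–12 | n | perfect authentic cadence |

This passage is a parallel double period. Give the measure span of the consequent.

In a double period the four phrases pair into a large antecedent (phrases 1–2, ending imperfect authentic cadence) and a large consequent (phrases 3–4, ending perfect authentic cadence). The consequent spans measures 7-12.

measures 7–12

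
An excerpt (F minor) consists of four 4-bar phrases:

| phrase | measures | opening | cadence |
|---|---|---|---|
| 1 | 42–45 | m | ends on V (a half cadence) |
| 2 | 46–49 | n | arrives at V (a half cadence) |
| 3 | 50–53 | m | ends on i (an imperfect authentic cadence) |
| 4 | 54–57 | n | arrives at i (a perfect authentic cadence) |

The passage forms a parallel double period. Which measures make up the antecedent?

measures 42–49

In a double period the first pair of phrases (ending half cadence) is the large antecedent and the second pair (ending perfect authentic cadence) is the large consequent; the antecedent is measures 42–49.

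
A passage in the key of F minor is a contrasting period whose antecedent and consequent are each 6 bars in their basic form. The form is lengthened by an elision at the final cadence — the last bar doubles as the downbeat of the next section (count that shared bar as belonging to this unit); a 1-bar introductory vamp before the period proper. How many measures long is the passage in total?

Basic contrasting period: 6 + 6 = 12 bars.
12 (basic form) + 1 (introduction) = 13.
The elision shares a bar with the next section but does not change this unit's count.

13 measures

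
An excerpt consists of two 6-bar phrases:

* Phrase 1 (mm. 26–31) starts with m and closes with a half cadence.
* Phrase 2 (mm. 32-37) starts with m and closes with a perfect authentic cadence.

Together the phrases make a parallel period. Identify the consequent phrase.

phrase 2

The phrase ending with the weaker cadence (half cadence) is the antecedent; the one ending more conclusively (perfect authentic cadence) is the consequent. The consequent is phrase 2.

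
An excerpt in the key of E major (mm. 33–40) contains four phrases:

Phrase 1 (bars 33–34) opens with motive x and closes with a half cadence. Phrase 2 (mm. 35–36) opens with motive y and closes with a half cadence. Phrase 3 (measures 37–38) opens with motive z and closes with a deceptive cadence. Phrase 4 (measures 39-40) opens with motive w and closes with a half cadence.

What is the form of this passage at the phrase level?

phrase group

Phrase 4 ends with a half cadence, no stronger than phrase 2's half cadence, so the four phrases do not form a double period; nor do phrases 3–4 duplicate 1–2, so it is not a repeated period. With no phrase reaching a conclusive cadence, the passage is a phrase group.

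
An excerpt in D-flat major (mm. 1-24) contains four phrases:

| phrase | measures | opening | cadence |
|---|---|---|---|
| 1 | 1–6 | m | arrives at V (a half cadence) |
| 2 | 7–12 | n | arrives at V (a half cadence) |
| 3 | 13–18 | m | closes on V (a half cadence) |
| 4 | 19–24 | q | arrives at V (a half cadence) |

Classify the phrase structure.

phrase group

Phrase 4 ends with a half cadence, no stronger than phrase 2's half cadence, so the four phrases do not form a double period; nor do phrases 3–4 duplicate 1–2, so it is not a repeated period. With no phrase reaching a conclusive cadence, the passage is a phrase group.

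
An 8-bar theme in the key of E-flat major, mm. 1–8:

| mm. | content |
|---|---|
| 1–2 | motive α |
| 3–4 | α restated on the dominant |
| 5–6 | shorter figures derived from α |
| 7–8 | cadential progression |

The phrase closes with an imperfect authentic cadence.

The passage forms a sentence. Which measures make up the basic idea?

The presentation of a sentence is the basic idea (mm. 1–2) plus its repetition (bars 3–4); the basic idea is therefore bars 1–2.

measures 1–2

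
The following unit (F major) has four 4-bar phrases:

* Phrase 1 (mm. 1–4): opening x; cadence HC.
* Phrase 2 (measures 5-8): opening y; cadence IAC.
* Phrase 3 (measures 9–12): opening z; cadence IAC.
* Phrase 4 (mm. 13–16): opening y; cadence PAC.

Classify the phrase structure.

Four phrases in two halves: the first half (mm. 1-8) ends with an imperfect authentic cadence, the second (mm. 9–16) with a perfect authentic cadence — a large antecedent–consequent pair, i.e. a double period.
Phrase 3 begins with different material from phrase 1, making it contrasting.

contrasting double period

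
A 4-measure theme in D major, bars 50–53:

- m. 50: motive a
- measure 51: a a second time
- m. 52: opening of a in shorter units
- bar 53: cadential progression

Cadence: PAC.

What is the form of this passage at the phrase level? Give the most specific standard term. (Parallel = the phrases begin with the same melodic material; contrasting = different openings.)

Basic idea (m. 50) + its repetition (m. 51) form the presentation; fragmentation and cadence (mm. 52–53) form the continuation — the 4-bar whole is a sentence.

sentence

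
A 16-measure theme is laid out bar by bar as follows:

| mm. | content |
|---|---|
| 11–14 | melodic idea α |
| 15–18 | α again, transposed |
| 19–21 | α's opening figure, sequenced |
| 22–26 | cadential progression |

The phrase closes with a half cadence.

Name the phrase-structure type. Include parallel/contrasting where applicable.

sentence

Basic idea (mm. 11–14) + its repetition (bars 15–18) form the presentation; fragmentation and cadence (mm. 19-26) form the continuation — the 16-bar whole is a sentence.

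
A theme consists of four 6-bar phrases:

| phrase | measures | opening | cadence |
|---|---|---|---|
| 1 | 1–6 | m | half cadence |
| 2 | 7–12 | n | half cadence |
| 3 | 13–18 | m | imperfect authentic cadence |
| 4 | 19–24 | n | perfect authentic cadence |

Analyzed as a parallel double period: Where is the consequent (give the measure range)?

measures 13–24

In a double period the four phrases pair into a large antecedent (phrases 1–2, ending half cadence) and a large consequent (phrases 3–4, ending perfect authentic cadence). The consequent spans mm. 13–24.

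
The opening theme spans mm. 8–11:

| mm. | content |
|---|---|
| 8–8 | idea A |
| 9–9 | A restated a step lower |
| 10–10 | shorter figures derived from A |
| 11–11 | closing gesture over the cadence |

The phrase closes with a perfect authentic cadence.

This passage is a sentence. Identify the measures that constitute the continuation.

After the presentation (bars 8-9), the continuation covers the fragmentation through the cadence: mm. 10–11.

measures 10–11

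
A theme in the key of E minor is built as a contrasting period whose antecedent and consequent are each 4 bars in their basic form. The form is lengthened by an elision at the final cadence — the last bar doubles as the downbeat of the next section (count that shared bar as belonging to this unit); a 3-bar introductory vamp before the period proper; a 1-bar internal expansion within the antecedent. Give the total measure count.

12 measures

Basic contrasting period: 4 + 4 = 8 bars.
8 (basic form) + 3 (introduction) + 1 (internal expansion) = 12.
The elision shares a bar with the next section but does not change this unit's count.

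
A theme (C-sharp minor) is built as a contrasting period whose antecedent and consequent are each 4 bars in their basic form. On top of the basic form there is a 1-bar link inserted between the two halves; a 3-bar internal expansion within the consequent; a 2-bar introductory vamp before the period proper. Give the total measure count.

14 measures

Basic contrasting period: 4 + 4 = 8 bars.
8 (basic form) + 1 (link) + 3 (internal expansion) + 2 (introduction) = 14.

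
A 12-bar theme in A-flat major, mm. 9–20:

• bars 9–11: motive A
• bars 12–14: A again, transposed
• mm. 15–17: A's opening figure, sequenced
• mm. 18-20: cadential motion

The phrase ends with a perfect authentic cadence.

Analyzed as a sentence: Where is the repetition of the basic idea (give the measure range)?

measures 12–14

The presentation of a sentence is the basic idea (bars 9–11) plus its repetition (mm. 12–14); the repetition of the basic idea is therefore measures 12–14.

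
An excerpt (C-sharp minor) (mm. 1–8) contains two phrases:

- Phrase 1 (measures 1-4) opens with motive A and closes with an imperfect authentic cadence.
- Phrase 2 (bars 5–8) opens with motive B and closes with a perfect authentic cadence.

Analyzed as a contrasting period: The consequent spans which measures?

measures 5–8

The antecedent is the phrase ending with the weaker cadence (imperfect authentic cadence, phrase 1) and the consequent the one ending more conclusively (perfect authentic cadence, phrase 2); the consequent is measures 5–8.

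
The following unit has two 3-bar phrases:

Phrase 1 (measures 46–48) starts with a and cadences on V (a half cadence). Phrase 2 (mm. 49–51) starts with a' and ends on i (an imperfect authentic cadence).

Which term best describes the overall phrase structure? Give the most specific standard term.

Phrase 1 ends with a half cadence (weaker) and phrase 2 with an imperfect authentic cadence (stronger): antecedent + consequent = a period.
The two phrases open with the same material (a / a'), so the period is parallel.

parallel period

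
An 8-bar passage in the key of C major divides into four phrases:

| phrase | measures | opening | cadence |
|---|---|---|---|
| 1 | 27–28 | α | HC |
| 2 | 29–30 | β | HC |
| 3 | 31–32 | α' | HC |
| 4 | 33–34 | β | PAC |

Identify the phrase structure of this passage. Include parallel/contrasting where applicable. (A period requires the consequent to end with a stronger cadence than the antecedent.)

parallel double period

Four phrases in two halves: the first half (mm. 27–30) ends with a half cadence, the second (measures 31–34) with a perfect authentic cadence — a large antecedent–consequent pair, i.e. a double period.
Phrase 3 begins with the same material as phrase 1, making it parallel.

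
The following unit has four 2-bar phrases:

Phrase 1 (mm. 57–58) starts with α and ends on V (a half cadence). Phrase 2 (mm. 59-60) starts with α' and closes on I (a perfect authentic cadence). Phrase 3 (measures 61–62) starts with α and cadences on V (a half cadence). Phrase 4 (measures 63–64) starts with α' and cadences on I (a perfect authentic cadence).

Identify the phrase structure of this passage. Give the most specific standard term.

The cadence pattern HC–PAC–HC–PAC is weak–strong twice, and phrases 3–4 restate phrases 1–2: a period heard twice, not a double period (which would end weakly at phrase 2).

repeated period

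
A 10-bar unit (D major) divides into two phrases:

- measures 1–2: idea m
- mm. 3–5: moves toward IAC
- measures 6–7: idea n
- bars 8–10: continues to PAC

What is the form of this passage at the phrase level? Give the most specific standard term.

Phrase 1 ends with an imperfect authentic cadence (weaker) and phrase 2 with a perfect authentic cadence (stronger): antecedent + consequent = a period.
The two phrases open with different material (m / n), so the period is contrasting.

contrasting period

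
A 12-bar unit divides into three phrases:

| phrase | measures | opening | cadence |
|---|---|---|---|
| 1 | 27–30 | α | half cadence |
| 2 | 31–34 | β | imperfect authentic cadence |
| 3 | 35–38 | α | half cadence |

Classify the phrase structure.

The final phrase closes with a half cadence, which is not stronger than the preceding imperfect authentic cadence; the 3 phrases lack an overall antecedent–consequent design and so form a phrase group.

phrase group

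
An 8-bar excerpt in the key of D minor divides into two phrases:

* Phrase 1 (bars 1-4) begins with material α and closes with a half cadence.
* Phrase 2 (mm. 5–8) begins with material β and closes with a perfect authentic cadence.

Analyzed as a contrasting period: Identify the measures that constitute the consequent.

The antecedent is the phrase ending with the weaker cadence (half cadence, phrase 1) and the consequent the one ending more conclusively (perfect authentic cadence, phrase 2); the consequent is mm. 5–8.

measures 5–8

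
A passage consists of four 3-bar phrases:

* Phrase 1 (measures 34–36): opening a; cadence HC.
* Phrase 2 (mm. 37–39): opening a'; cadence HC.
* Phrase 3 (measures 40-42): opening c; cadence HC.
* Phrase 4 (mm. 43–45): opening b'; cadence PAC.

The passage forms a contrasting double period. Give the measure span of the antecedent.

measures 34–39

In a double period the four phrases pair into a large antecedent (phrases 1–2, ending half cadence) and a large consequent (phrases 3–4, ending perfect authentic cadence). The antecedent spans bars 34-39.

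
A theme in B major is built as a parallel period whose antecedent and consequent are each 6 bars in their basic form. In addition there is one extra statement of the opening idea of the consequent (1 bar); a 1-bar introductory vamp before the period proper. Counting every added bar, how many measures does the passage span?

14 measures

Basic parallel period: 6 + 6 = 12 bars.
12 (basic form) + 1 (extra statement) + 1 (introduction) = 14.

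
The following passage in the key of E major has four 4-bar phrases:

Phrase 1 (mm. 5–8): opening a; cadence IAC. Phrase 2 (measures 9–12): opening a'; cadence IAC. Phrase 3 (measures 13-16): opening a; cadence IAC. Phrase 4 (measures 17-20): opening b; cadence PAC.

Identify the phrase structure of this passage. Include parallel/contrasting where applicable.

Four phrases in two halves: the first half (mm. 5-12) ends with an imperfect authentic cadence, the second (mm. 13–20) with a perfect authentic cadence — a large antecedent–consequent pair, i.e. a double period.
Phrase 3 begins with the same material as phrase 1, making it parallel.

parallel double period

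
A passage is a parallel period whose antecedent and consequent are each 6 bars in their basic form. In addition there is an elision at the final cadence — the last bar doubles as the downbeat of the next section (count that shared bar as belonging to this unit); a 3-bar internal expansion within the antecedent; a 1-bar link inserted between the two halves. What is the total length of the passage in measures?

Basic parallel period: 6 + 6 = 12 bars.
12 (basic form) + 3 (internal expansion) + 1 (link) = 16.
The elision shares a bar with the next section but does not change this unit's count.

16 measures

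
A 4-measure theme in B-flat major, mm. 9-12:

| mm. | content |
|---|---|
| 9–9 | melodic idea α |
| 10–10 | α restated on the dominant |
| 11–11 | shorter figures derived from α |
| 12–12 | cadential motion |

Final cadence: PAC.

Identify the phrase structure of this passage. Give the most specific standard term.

Basic idea (bar 9) + its repetition (m. 10) form the presentation; fragmentation and cadence (measures 11–12) form the continuation — the 4-bar whole is a sentence.

sentence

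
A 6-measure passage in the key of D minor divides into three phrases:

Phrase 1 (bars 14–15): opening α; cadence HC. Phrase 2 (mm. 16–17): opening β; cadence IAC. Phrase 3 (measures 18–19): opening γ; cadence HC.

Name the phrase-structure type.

The final phrase closes with a half cadence, which is not stronger than the preceding imperfect authentic cadence; the 3 phrases lack an overall antecedent–consequent design and so form a phrase group.

phrase group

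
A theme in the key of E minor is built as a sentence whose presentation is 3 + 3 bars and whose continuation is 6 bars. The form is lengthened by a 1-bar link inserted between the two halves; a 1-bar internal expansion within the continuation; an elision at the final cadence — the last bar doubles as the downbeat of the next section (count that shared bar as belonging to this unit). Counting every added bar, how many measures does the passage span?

Basic sentence: 3 + 3 + 6 = 12 bars.
12 (basic form) + 1 (link) + 1 (internal expansion) = 14.
The elision shares a bar with the next section but does not change this unit's count.

14 measures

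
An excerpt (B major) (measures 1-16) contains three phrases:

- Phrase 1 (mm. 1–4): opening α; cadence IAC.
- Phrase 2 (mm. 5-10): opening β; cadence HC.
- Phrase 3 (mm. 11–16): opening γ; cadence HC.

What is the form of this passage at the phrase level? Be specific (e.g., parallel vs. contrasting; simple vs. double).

phrase group

The final phrase closes with a half cadence, which is not stronger than the preceding half cadence; the 3 phrases lack an overall antecedent–consequent design and so form a phrase group.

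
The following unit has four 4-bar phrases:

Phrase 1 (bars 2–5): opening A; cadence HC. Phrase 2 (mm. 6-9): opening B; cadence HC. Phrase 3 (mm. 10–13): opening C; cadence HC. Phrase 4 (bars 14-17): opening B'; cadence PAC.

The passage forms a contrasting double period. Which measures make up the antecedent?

In a double period the four phrases pair into a large antecedent (phrases 1–2, ending half cadence) and a large consequent (phrases 3–4, ending perfect authentic cadence). The antecedent spans mm. 2-9.

measures 2–9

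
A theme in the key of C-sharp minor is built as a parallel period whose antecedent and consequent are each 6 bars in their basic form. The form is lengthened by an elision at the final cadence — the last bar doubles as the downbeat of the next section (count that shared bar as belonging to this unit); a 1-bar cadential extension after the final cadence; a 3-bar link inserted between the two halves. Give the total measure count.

Basic parallel period: 6 + 6 = 12 bars.
12 (basic form) + 1 (cadential extension) + 3 (link) = 16.
The elision shares a bar with the next section but does not change this unit's count.

16 measures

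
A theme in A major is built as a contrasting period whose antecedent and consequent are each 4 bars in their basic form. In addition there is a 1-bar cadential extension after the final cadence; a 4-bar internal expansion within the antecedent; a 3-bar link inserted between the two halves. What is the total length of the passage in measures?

16 measures

Basic contrasting period: 4 + 4 = 8 bars.
8 (basic form) + 1 (cadential extension) + 4 (internal expansion) + 3 (link) = 16.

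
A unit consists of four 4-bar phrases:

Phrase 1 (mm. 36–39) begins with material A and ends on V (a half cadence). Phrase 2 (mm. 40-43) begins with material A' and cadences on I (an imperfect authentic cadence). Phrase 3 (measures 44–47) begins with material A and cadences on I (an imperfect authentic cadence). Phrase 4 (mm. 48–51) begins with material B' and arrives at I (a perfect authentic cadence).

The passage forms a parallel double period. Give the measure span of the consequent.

measures 44–51

In a double period the four phrases pair into a large antecedent (phrases 1–2, ending imperfect authentic cadence) and a large consequent (phrases 3–4, ending perfect authentic cadence). The consequent spans bars 44–51.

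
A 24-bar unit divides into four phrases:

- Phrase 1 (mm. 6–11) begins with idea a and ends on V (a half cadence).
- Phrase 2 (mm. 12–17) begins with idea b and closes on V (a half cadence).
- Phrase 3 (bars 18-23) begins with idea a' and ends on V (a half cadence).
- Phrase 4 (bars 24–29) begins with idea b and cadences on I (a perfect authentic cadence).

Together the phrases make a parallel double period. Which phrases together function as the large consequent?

In a double period the first pair of phrases (ending half cadence) is the large antecedent and the second pair (ending perfect authentic cadence) is the large consequent; the consequent is phrases 3 and 4.

phrases 3 and 4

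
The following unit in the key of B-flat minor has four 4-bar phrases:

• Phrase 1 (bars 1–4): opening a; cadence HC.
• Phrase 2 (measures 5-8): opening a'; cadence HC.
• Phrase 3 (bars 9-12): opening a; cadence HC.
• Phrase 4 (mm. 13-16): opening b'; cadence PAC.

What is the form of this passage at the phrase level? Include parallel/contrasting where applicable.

parallel double period

Four phrases in two halves: the first half (mm. 1–8) ends with a half cadence, the second (mm. 9-16) with a perfect authentic cadence — a large antecedent–consequent pair, i.e. a double period.
Phrase 3 begins with the same material as phrase 1, making it parallel.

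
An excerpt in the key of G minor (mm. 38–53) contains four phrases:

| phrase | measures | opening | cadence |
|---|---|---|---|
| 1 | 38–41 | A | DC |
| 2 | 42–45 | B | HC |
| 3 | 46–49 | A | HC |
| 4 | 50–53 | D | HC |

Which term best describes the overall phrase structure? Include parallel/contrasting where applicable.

Phrase 4 ends with a half cadence, no stronger than phrase 2's half cadence, so the four phrases do not form a double period; nor do phrases 3–4 duplicate 1–2, so it is not a repeated period. With no phrase reaching a conclusive cadence, the passage is a phrase group.

phrase group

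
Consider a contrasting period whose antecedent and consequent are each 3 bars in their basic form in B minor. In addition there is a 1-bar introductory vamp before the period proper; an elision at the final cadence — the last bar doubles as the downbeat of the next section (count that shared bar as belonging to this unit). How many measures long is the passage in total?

Basic contrasting period: 3 + 3 = 6 bars.
6 (basic form) + 1 (introduction) = 7.
The elision shares a bar with the next section but does not change this unit's count.

7 measures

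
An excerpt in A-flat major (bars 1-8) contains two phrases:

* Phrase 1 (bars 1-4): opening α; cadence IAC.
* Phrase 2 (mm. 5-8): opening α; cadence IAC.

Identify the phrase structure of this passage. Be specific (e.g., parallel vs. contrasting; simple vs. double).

Both phrases have the same opening (α) and the same cadence (imperfect authentic cadence): the second is a restatement, not a consequent, so this is a repeated phrase rather than a period.

repeated phrase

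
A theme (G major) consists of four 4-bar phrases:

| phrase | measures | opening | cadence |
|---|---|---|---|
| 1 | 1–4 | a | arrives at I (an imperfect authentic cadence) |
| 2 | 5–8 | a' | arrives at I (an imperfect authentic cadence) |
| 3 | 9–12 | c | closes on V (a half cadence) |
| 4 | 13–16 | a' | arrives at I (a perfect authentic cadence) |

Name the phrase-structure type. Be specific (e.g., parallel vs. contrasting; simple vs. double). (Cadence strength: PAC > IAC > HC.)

contrasting double period

Four phrases in two halves: the first half (mm. 1–8) ends with an imperfect authentic cadence, the second (mm. 9-16) with a perfect authentic cadence — a large antecedent–consequent pair, i.e. a double period.
Phrase 3 begins with different material from phrase 1, making it contrasting.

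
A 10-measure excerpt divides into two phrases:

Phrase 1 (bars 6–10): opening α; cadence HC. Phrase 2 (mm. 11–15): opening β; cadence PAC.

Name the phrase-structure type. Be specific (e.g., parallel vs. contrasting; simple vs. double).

contrasting period

Phrase 1 ends with a half cadence (weaker) and phrase 2 with a perfect authentic cadence (stronger): antecedent + consequent = a period.
The two phrases open with different material (α / β), so the period is contrasting.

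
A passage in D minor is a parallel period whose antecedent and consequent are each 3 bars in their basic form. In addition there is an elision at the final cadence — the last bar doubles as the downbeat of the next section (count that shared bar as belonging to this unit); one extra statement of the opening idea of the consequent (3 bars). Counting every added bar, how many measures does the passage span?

Basic parallel period: 3 + 3 = 6 bars.
6 (basic form) + 3 (extra statement) = 9.
The elision shares a bar with the next section but does not change this unit's count.

9 measures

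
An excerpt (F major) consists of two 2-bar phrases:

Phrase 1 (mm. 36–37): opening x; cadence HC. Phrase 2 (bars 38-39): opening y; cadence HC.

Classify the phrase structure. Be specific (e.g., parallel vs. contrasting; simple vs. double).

phrase group

The second phrase closes with a half cadence, which is not stronger than the first phrase's half cadence; without a weak→strong cadential pair there is no antecedent–consequent relationship, so this is a phrase group rather than a period.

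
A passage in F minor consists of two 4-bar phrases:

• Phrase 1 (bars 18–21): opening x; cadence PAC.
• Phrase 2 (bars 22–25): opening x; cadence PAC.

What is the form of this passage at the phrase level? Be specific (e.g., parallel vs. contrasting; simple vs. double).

repeated phrase

Both phrases have the same opening (x) and the same cadence (perfect authentic cadence): the second is a restatement, not a consequent, so this is a repeated phrase rather than a period.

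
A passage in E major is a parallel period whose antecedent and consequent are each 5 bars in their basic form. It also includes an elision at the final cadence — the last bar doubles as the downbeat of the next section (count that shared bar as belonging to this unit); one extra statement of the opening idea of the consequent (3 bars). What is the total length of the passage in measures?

Basic parallel period: 5 + 5 = 10 bars.
10 (basic form) + 3 (extra statement) = 13.
The elision shares a bar with the next section but does not change this unit's count.

13 measures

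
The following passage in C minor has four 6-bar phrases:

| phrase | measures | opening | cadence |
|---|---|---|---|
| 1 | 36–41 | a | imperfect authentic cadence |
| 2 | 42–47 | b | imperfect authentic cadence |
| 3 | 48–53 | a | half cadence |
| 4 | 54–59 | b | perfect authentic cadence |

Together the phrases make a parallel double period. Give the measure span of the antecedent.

In a double period the first pair of phrases (ending imperfect authentic cadence) is the large antecedent and the second pair (ending perfect authentic cadence) is the large consequent; the antecedent is measures 36–47.

measures 36–47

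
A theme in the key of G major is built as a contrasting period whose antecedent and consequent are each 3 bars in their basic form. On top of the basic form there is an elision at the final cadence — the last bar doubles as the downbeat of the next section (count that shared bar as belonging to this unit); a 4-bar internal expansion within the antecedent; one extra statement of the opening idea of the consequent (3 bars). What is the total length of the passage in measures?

Basic contrasting period: 3 + 3 = 6 bars.
6 (basic form) + 4 (internal expansion) + 3 (extra statement) = 13.
The elision shares a bar with the next section but does not change this unit's count.

13 measures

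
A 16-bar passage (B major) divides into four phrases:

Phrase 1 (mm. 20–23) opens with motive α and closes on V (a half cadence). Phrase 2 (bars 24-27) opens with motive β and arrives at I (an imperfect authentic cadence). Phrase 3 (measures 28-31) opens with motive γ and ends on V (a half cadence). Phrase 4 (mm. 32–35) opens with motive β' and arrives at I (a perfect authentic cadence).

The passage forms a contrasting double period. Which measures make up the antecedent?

In a double period the four phrases pair into a large antecedent (phrases 1–2, ending imperfect authentic cadence) and a large consequent (phrases 3–4, ending perfect authentic cadence). The antecedent spans mm. 20–27.

measures 20–27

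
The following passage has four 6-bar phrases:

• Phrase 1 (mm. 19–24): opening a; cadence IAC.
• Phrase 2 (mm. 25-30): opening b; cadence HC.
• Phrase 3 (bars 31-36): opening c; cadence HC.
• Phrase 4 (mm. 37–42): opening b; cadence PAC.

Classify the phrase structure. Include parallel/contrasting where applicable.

contrasting double period

Four phrases in two halves: the first half (mm. 19-30) ends with a half cadence, the second (mm. 31-42) with a perfect authentic cadence — a large antecedent–consequent pair, i.e. a double period.
Phrase 3 begins with different material from phrase 1, making it contrasting.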